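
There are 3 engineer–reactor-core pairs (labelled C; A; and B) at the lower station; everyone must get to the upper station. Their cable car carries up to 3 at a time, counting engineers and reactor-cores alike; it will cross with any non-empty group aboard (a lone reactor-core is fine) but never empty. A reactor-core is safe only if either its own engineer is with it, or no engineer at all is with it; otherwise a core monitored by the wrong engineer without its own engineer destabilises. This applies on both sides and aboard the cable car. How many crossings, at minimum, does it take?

5

Counting alone: each trip to the upper station takes at most 3 across and each return brings at least 1 back, so after t trips out (and t−1 returns) at most 3t − (t−1) of the 6 are across; that first reaches 6 at t = 3, so at least 5 crossings are needed.
The plan below uses exactly 5 crossings, so it is optimal:
1. engineer C and reactor-core C cross → the upper station.
2. engineer C crosses ← the lower station.
3. engineer A, engineer B, and engineer C cross → the upper station.
4. reactor-core C crosses ← the lower station.
5. reactor-core A, reactor-core B, and reactor-core C cross → the upper station.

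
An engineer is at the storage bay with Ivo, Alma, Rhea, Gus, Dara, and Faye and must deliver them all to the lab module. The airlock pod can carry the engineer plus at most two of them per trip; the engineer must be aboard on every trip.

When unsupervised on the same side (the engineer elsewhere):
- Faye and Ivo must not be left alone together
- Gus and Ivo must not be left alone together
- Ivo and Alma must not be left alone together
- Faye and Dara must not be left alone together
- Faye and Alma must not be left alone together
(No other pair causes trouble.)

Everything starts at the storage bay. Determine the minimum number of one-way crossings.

9

Counting alone: the engineer can take at most 2 across per trip to the lab module, so moving all 6 needs at least 3 loaded trips out, with a return between consecutive ones — at least 5 crossings.
The safety rule pushes this higher. Following every safe sequence of crossings, the most of the 6 that can be at the lab module as the airlock pod arrives there on crossings 5, 7 is 4, 5 respectively — never all 6.
So no plan with fewer than 9 crossings exists, and this one achieves 9:
1. Engineer goes to the lab module with Faye and Ivo.  [the storage bay: Alma, Dara, Gus, Rhea | the lab module: Faye, Ivo]
2. Engineer goes back to the storage bay with Ivo.  [the storage bay: Alma, Dara, Gus, Ivo, Rhea | the lab module: Faye]
3. Engineer goes to the lab module with Ivo and Rhea.  [the storage bay: Alma, Dara, Gus | the lab module: Faye, Ivo, Rhea]
4. Engineer goes back to the storage bay with Ivo.  [the storage bay: Alma, Dara, Gus, Ivo | the lab module: Faye, Rhea]
5. Engineer goes to the lab module with Gus and Ivo.  [the storage bay: Alma, Dara | the lab module: Faye, Gus, Ivo, Rhea]
6. Engineer goes back to the storage bay with Ivo.  [the storage bay: Alma, Dara, Ivo | the lab module: Faye, Gus, Rhea]
7. Engineer goes to the lab module with Alma and Dara.  [the storage bay: Ivo | the lab module: Alma, Dara, Faye, Gus, Rhea]
8. Engineer goes back to the storage bay with Faye.  [the storage bay: Faye, Ivo | the lab module: Alma, Dara, Gus, Rhea]
9. Engineer goes to the lab module with Faye and Ivo.  [the storage bay: — | the lab module: Alma, Dara, Faye, Gus, Ivo, Rhea]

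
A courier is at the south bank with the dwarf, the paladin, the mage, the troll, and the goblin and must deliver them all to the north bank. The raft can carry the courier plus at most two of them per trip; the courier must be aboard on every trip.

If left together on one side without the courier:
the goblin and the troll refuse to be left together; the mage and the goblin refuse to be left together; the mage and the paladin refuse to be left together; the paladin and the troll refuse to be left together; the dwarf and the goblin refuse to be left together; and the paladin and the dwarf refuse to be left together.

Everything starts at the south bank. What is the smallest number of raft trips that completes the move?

7

Counting alone: the courier can take at most 2 across per trip to the north bank, so moving all 5 needs at least 3 loaded trips out, with a return between consecutive ones — at least 5 crossings.
The safety rule pushes this higher. Following every safe sequence of crossings, the most of the 5 that can be at the north bank as the raft arrives there on crossing 5 is 4 — never all 5.
So no plan with fewer than 7 crossings exists, and this one achieves 7:
1. Courier goes to the north bank with the goblin and the paladin.
2. Courier goes back to the south bank alone.
3. Courier goes to the north bank with the dwarf.
4. Courier goes back to the south bank with the goblin and the paladin.
5. Courier goes to the north bank with the mage and the troll.
6. Courier goes back to the south bank alone.
7. Courier goes to the north bank with the goblin and the paladin.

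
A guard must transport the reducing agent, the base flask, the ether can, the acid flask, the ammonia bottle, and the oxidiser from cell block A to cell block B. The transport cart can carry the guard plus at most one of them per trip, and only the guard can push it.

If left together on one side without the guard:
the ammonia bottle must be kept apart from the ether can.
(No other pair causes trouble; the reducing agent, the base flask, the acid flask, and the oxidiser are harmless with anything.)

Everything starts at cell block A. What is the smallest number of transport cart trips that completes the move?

11

Counting alone: the guard can take at most 1 across per trip to cell block B, so moving all 6 needs at least 6 loaded trips out, with a return between consecutive ones — at least 11 crossings.
The plan below uses exactly 11 crossings, so it is optimal:
1. Guard goes to cell block B with the ether can.
2. Guard goes back to cell block A alone.
3. Guard goes to cell block B with the reducing agent.
4. Guard goes back to cell block A alone.
5. Guard goes to cell block B with the base flask.
6. Guard goes back to cell block A alone.
7. Guard goes to cell block B with the acid flask.
8. Guard goes back to cell block A alone.
9. Guard goes to cell block B with the oxidiser.
10. Guard goes back to cell block A alone.
11. Guard goes to cell block B with the ammonia bottle.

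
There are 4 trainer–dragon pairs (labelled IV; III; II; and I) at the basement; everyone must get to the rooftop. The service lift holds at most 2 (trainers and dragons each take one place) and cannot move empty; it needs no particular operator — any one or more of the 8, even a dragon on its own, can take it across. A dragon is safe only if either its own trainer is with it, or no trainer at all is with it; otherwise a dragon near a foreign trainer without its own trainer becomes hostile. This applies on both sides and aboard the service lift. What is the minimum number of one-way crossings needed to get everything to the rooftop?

Following every safe sequence of crossings from the start, the most of the 8 that can be at the rooftop as the service lift arrives there on crossings 1, 3, 5 is 2, 3, 4 respectively; the best ever achieved is 4 of 8.
From crossing 7 on, no configuration arises that was not already reachable earlier: only 44 distinct safe configurations (who is on which side, and where the service lift is) can ever be reached, none of them has everyone across, and every continuation just revisits them. So no valid plan exists.

impossible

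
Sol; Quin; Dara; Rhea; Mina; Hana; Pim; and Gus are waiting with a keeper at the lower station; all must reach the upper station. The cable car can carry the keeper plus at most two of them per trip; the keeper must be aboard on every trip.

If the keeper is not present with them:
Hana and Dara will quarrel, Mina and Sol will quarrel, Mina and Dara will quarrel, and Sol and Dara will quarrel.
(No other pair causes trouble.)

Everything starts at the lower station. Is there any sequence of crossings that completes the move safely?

1. Keeper goes to the upper station with Dara and Sol.
2. Keeper goes back to the lower station with Sol.
3. Keeper goes to the upper station with Quin and Sol.
4. Keeper goes back to the lower station with Sol.
5. Keeper goes to the upper station with Rhea and Sol.
6. Keeper goes back to the lower station with Sol.
7. Keeper goes to the upper station with Hana and Sol.
8. Keeper goes back to the lower station with Dara.
9. Keeper goes to the upper station with Dara and Pim.
10. Keeper goes back to the lower station with Dara.
11. Keeper goes to the upper station with Dara and Gus.
12. Keeper goes back to the lower station with Dara.
13. Keeper goes to the upper station with Dara and Mina.

Yes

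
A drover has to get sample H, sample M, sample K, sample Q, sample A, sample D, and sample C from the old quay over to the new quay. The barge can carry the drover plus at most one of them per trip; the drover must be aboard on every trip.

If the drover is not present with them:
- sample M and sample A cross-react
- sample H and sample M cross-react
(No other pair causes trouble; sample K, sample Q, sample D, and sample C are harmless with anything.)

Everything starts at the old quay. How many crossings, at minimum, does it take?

Counting alone: the drover can take at most 1 across per trip to the new quay, so moving all 7 needs at least 7 loaded trips out, with a return between consecutive ones — at least 13 crossings.
The safety rule pushes this higher. Following every safe sequence of crossings, the most of the 7 that can be at the new quay as the barge arrives there on crossing 13 is 6 — never all 7.
So no plan with fewer than 15 crossings exists, and this one achieves 15:
1. Drover goes to the new quay with sample M.  [the old quay: sample A, sample C, sample D, sample H, sample K, sample Q | the new quay: sample M]
2. Drover goes back to the old quay alone.  [the old quay: sample A, sample C, sample D, sample H, sample K, sample Q | the new quay: sample M]
3. Drover goes to the new quay with sample H.  [the old quay: sample A, sample C, sample D, sample K, sample Q | the new quay: sample H, sample M]
4. Drover goes back to the old quay with sample M.  [the old quay: sample A, sample C, sample D, sample K, sample M, sample Q | the new quay: sample H]
5. Drover goes to the new quay with sample A.  [the old quay: sample C, sample D, sample K, sample M, sample Q | the new quay: sample A, sample H]
6. Drover goes back to the old quay alone.  [the old quay: sample C, sample D, sample K, sample M, sample Q | the new quay: sample A, sample H]
7. Drover goes to the new quay with sample K.  [the old quay: sample C, sample D, sample M, sample Q | the new quay: sample A, sample H, sample K]
8. Drover goes back to the old quay alone.  [the old quay: sample C, sample D, sample M, sample Q | the new quay: sample A, sample H, sample K]
9. Drover goes to the new quay with sample Q.  [the old quay: sample C, sample D, sample M | the new quay: sample A, sample H, sample K, sample Q]
10. Drover goes back to the old quay alone.  [the old quay: sample C, sample D, sample M | the new quay: sample A, sample H, sample K, sample Q]
11. Drover goes to the new quay with sample D.  [the old quay: sample C, sample M | the new quay: sample A, sample D, sample H, sample K, sample Q]
12. Drover goes back to the old quay alone.  [the old quay: sample C, sample M | the new quay: sample A, sample D, sample H, sample K, sample Q]
13. Drover goes to the new quay with sample C.  [the old quay: sample M | the new quay: sample A, sample C, sample D, sample H, sample K, sample Q]
14. Drover goes back to the old quay alone.  [the old quay: sample M | the new quay: sample A, sample C, sample D, sample H, sample K, sample Q]
15. Drover goes to the new quay with sample M.  [the old quay: — | the new quay: sample A, sample C, sample D, sample H, sample K, sample M, sample Q]

15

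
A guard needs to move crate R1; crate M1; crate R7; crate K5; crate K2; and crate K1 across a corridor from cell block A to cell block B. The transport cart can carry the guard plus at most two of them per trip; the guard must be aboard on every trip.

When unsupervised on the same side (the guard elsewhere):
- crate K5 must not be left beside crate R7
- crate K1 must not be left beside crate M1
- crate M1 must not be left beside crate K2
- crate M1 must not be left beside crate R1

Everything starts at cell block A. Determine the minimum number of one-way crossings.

7

Counting alone: the guard can take at most 2 across per trip to cell block B, so moving all 6 needs at least 3 loaded trips out, with a return between consecutive ones — at least 5 crossings.
The safety rule pushes this higher. Following every safe sequence of crossings, the most of the 6 that can be at cell block B as the transport cart arrives there on crossing 5 is 5 — never all 6.
So no plan with fewer than 7 crossings exists, and this one achieves 7:
1. Guard goes to cell block B with crate M1 and crate R7.  [cell block A: crate K1, crate K2, crate K5, crate R1 | cell block B: crate M1, crate R7]
2. Guard goes back to cell block A alone.  [cell block A: crate K1, crate K2, crate K5, crate R1 | cell block B: crate M1, crate R7]
3. Guard goes to cell block B with crate R1.  [cell block A: crate K1, crate K2, crate K5 | cell block B: crate M1, crate R1, crate R7]
4. Guard goes back to cell block A with crate M1.  [cell block A: crate K1, crate K2, crate K5, crate M1 | cell block B: crate R1, crate R7]
5. Guard goes to cell block B with crate K1 and crate K2.  [cell block A: crate K5, crate M1 | cell block B: crate K1, crate K2, crate R1, crate R7]
6. Guard goes back to cell block A alone.  [cell block A: crate K5, crate M1 | cell block B: crate K1, crate K2, crate R1, crate R7]
7. Guard goes to cell block B with crate K5 and crate M1.  [cell block A: — | cell block B: crate K1, crate K2, crate K5, crate M1, crate R1, crate R7]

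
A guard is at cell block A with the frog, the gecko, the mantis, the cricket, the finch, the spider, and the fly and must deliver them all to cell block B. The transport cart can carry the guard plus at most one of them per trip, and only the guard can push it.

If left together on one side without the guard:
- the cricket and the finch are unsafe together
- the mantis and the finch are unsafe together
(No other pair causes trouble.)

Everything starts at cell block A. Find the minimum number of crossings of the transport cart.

Counting alone: the guard can take at most 1 across per trip to cell block B, so moving all 7 needs at least 7 loaded trips out, with a return between consecutive ones — at least 13 crossings.
The safety rule pushes this higher. Following every safe sequence of crossings, the most of the 7 that can be at cell block B as the transport cart arrives there on crossing 13 is 6 — never all 7.
So no plan with fewer than 15 crossings exists, and this one achieves 15:
1. Guard goes to cell block B with the finch.
2. Guard goes back to cell block A alone.
3. Guard goes to cell block B with the frog.
4. Guard goes back to cell block A alone.
5. Guard goes to cell block B with the gecko.
6. Guard goes back to cell block A alone.
7. Guard goes to cell block B with the mantis.
8. Guard goes back to cell block A with the finch.
9. Guard goes to cell block B with the cricket.
10. Guard goes back to cell block A alone.
11. Guard goes to cell block B with the spider.
12. Guard goes back to cell block A alone.
13. Guard goes to cell block B with the fly.
14. Guard goes back to cell block A alone.
15. Guard goes to cell block B with the finch.

15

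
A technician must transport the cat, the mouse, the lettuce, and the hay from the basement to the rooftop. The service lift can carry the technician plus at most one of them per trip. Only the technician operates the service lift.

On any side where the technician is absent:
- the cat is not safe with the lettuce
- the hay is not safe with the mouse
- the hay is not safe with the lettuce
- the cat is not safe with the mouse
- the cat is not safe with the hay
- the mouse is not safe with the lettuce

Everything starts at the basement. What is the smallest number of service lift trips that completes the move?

impossible

Whatever the first load, the items left behind include a forbidden pair without the technician. No opening move is safe, so no plan exists.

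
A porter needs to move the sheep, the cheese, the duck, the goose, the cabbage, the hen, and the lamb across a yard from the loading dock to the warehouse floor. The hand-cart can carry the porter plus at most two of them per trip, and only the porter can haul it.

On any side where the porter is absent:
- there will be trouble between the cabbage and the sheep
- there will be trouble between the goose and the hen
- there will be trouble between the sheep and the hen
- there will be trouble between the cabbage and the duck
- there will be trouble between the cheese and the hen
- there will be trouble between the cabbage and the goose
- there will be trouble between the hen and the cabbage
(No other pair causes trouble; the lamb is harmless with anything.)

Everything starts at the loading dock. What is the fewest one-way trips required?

Counting alone: the porter can take at most 2 across per trip to the warehouse floor, so moving all 7 needs at least 4 loaded trips out, with a return between consecutive ones — at least 7 crossings.
The safety rule pushes this higher. Following every safe sequence of crossings, the most of the 7 that can be at the warehouse floor as the hand-cart arrives there on crossings 7, 9 is 5, 6 respectively — never all 7.
So no plan with fewer than 11 crossings exists, and this one achieves 11:
1. Porter goes to the warehouse floor with the cabbage and the hen.  [the loading dock: the cheese, the duck, the goose, the lamb, the sheep | the warehouse floor: the cabbage, the hen]
2. Porter goes back to the loading dock with the cabbage.  [the loading dock: the cabbage, the cheese, the duck, the goose, the lamb, the sheep | the warehouse floor: the hen]
3. Porter goes to the warehouse floor with the cabbage and the cheese.  [the loading dock: the duck, the goose, the lamb, the sheep | the warehouse floor: the cabbage, the cheese, the hen]
4. Porter goes back to the loading dock with the hen.  [the loading dock: the duck, the goose, the hen, the lamb, the sheep | the warehouse floor: the cabbage, the cheese]
5. Porter goes to the warehouse floor with the goose and the sheep.  [the loading dock: the duck, the hen, the lamb | the warehouse floor: the cabbage, the cheese, the goose, the sheep]
6. Porter goes back to the loading dock with the cabbage.  [the loading dock: the cabbage, the duck, the hen, the lamb | the warehouse floor: the cheese, the goose, the sheep]
7. Porter goes to the warehouse floor with the cabbage and the duck.  [the loading dock: the hen, the lamb | the warehouse floor: the cabbage, the cheese, the duck, the goose, the sheep]
8. Porter goes back to the loading dock with the cabbage.  [the loading dock: the cabbage, the hen, the lamb | the warehouse floor: the cheese, the duck, the goose, the sheep]
9. Porter goes to the warehouse floor with the cabbage and the lamb.  [the loading dock: the hen | the warehouse floor: the cabbage, the cheese, the duck, the goose, the lamb, the sheep]
10. Porter goes back to the loading dock with the cabbage.  [the loading dock: the cabbage, the hen | the warehouse floor: the cheese, the duck, the goose, the lamb, the sheep]
11. Porter goes to the warehouse floor with the cabbage and the hen.  [the loading dock: — | the warehouse floor: the cabbage, the cheese, the duck, the goose, the hen, the lamb, the sheep]

11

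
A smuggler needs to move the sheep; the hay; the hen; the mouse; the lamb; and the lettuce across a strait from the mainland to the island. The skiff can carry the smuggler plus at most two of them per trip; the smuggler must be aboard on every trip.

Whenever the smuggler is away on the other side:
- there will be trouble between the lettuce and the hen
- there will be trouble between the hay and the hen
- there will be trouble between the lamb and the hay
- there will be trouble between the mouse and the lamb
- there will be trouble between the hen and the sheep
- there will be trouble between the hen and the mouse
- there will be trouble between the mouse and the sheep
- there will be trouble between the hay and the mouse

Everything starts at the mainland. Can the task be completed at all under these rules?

No

Whatever the first load, the items left behind include a forbidden pair without the smuggler. No opening move is safe, so no plan exists.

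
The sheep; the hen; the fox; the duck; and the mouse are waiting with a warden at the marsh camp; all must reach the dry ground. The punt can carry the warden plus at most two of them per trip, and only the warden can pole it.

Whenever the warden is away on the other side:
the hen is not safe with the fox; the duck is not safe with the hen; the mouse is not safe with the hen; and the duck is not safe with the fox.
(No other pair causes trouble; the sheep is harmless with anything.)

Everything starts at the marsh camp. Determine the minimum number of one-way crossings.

7

Counting alone: the warden can take at most 2 across per trip to the dry ground, so moving all 5 needs at least 3 loaded trips out, with a return between consecutive ones — at least 5 crossings.
The safety rule pushes this higher. Following every safe sequence of crossings, the most of the 5 that can be at the dry ground as the punt arrives there on crossing 5 is 4 — never all 5.
So no plan with fewer than 7 crossings exists, and this one achieves 7:
1. Warden goes to the dry ground with the fox and the hen.  [the marsh camp: the duck, the mouse, the sheep | the dry ground: the fox, the hen]
2. Warden goes back to the marsh camp with the hen.  [the marsh camp: the duck, the hen, the mouse, the sheep | the dry ground: the fox]
3. Warden goes to the dry ground with the hen and the sheep.  [the marsh camp: the duck, the mouse | the dry ground: the fox, the hen, the sheep]
4. Warden goes back to the marsh camp with the hen.  [the marsh camp: the duck, the hen, the mouse | the dry ground: the fox, the sheep]
5. Warden goes to the dry ground with the hen and the mouse.  [the marsh camp: the duck | the dry ground: the fox, the hen, the mouse, the sheep]
6. Warden goes back to the marsh camp with the hen.  [the marsh camp: the duck, the hen | the dry ground: the fox, the mouse, the sheep]
7. Warden goes to the dry ground with the duck and the hen.  [the marsh camp: — | the dry ground: the duck, the fox, the hen, the mouse, the sheep]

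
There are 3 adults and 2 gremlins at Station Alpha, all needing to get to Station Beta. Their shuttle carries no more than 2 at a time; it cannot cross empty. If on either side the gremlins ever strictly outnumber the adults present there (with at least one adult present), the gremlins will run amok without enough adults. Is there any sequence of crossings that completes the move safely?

Yes

1. 2 gremlins → Station Beta.  (Station Alpha: 3A 0G; Station Beta: 0A 2G)
2. 1 gremlin ← Station Alpha.  (Station Alpha: 3A 1G; Station Beta: 0A 1G)
3. 2 adults → Station Beta.  (Station Alpha: 1A 1G; Station Beta: 2A 1G)
4. 1 adult ← Station Alpha.  (Station Alpha: 2A 1G; Station Beta: 1A 1G)
5. 1 adult and 1 gremlin → Station Beta.  (Station Alpha: 1A 0G; Station Beta: 2A 2G)
6. 1 gremlin ← Station Alpha.  (Station Alpha: 1A 1G; Station Beta: 2A 1G)
7. 1 adult and 1 gremlin → Station Beta.  (Station Alpha: 0A 0G; Station Beta: 3A 2G)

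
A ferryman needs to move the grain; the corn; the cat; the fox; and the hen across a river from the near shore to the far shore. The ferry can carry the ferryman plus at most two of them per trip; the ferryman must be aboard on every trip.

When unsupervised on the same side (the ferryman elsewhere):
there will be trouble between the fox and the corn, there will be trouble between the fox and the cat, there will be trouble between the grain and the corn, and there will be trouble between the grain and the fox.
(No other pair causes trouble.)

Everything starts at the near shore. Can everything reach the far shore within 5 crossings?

No

Counting alone: the ferryman can take at most 2 across per trip to the far shore, so moving all 5 needs at least 3 loaded trips out, with a return between consecutive ones — at least 5 crossings.
The safety rule pushes this higher. Following every safe sequence of crossings, the most of the 5 that can be at the far shore as the ferry arrives there on crossing 5 is 4 — never all 5.
So the move cannot be finished within 5 crossings. (The shortest complete plan takes 7:)
1. Ferryman goes to the far shore with the fox and the grain.
2. Ferryman goes back to the near shore with the grain.
3. Ferryman goes to the far shore with the cat and the grain.
4. Ferryman goes back to the near shore with the fox.
5. Ferryman goes to the far shore with the corn and the hen.
6. Ferryman goes back to the near shore with the grain.
7. Ferryman goes to the far shore with the fox and the grain.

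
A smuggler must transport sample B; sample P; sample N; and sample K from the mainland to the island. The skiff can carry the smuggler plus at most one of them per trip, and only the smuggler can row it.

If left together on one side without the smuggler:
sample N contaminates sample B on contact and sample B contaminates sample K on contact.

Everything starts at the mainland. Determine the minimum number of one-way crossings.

Counting alone: the smuggler can take at most 1 across per trip to the island, so moving all 4 needs at least 4 loaded trips out, with a return between consecutive ones — at least 7 crossings.
The safety rule pushes this higher. Following every safe sequence of crossings, the most of the 4 that can be at the island as the skiff arrives there on crossing 7 is 3 — never all 4.
So no plan with fewer than 9 crossings exists, and this one achieves 9:
1. Smuggler goes to the island with sample B.  [the mainland: sample K, sample N, sample P | the island: sample B]
2. Smuggler goes back to the mainland alone.  [the mainland: sample K, sample N, sample P | the island: sample B]
3. Smuggler goes to the island with sample P.  [the mainland: sample K, sample N | the island: sample B, sample P]
4. Smuggler goes back to the mainland alone.  [the mainland: sample K, sample N | the island: sample B, sample P]
5. Smuggler goes to the island with sample N.  [the mainland: sample K | the island: sample B, sample N, sample P]
6. Smuggler goes back to the mainland with sample B.  [the mainland: sample B, sample K | the island: sample N, sample P]
7. Smuggler goes to the island with sample K.  [the mainland: sample B | the island: sample K, sample N, sample P]
8. Smuggler goes back to the mainland alone.  [the mainland: sample B | the island: sample K, sample N, sample P]
9. Smuggler goes to the island with sample B.  [the mainland: — | the island: sample B, sample K, sample N, sample P]

9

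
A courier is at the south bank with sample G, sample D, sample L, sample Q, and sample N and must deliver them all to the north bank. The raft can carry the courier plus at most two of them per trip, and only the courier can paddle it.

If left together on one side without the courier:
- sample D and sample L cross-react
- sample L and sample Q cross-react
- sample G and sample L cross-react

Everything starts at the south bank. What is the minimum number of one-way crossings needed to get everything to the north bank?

Counting alone: the courier can take at most 2 across per trip to the north bank, so moving all 5 needs at least 3 loaded trips out, with a return between consecutive ones — at least 5 crossings.
The plan below uses exactly 5 crossings, so it is optimal:
1. Courier goes to the north bank with sample G and sample L.
2. Courier goes back to the south bank with sample L.
3. Courier goes to the north bank with sample D and sample Q.
4. Courier goes back to the south bank alone.
5. Courier goes to the north bank with sample L and sample N.

5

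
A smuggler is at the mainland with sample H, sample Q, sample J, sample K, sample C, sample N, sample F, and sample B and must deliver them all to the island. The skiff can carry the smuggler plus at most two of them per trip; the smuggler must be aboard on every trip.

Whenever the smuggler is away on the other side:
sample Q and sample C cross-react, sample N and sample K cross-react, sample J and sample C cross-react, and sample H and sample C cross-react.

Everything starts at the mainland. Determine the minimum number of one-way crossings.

9

Counting alone: the smuggler can take at most 2 across per trip to the island, so moving all 8 needs at least 4 loaded trips out, with a return between consecutive ones — at least 7 crossings.
The safety rule pushes this higher. Following every safe sequence of crossings, the most of the 8 that can be at the island as the skiff arrives there on crossing 7 is 7 — never all 8.
So no plan with fewer than 9 crossings exists, and this one achieves 9:
1. Smuggler goes to the island with sample C and sample K.
2. Smuggler goes back to the mainland alone.
3. Smuggler goes to the island with sample H.
4. Smuggler goes back to the mainland with sample C.
5. Smuggler goes to the island with sample J and sample Q.
6. Smuggler goes back to the mainland alone.
7. Smuggler goes to the island with sample B and sample F.
8. Smuggler goes back to the mainland alone.
9. Smuggler goes to the island with sample C and sample N.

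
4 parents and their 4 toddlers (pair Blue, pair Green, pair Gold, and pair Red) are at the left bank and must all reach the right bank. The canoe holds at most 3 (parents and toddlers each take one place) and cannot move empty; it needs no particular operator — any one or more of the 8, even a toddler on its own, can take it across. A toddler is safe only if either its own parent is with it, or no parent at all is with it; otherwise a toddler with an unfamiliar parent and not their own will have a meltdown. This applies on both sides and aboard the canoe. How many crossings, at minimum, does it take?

9

Counting alone: each trip to the right bank takes at most 3 across and each return brings at least 1 back, so after t trips out (and t−1 returns) at most 3t − (t−1) of the 8 are across; that first reaches 8 at t = 4, so at least 7 crossings are needed.
The safety rule pushes this higher. Following every safe sequence of crossings, the most of the 8 that can be at the right bank as the canoe arrives there on crossing 7 is 7 — never all 8.
So no plan with fewer than 9 crossings exists, and this one achieves 9:
1. parent Blue and toddler Blue cross → the right bank.
2. parent Blue crosses ← the left bank.
3. parent Blue, parent Green, and toddler Green cross → the right bank.
4. parent Blue and toddler Blue cross ← the left bank.
5. parent Blue, parent Gold, and parent Red cross → the right bank.
6. toddler Green crosses ← the left bank.
7. toddler Blue and toddler Green cross → the right bank.
8. toddler Blue crosses ← the left bank.
9. toddler Blue, toddler Gold, and toddler Red cross → the right bank.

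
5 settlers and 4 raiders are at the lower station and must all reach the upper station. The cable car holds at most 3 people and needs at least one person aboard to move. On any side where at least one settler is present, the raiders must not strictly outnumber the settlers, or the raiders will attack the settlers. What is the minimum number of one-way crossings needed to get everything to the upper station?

Counting alone: each trip to the upper station takes at most 3 across and each return brings at least 1 back, so after t trips out (and t−1 returns) at most 3t − (t−1) of the 9 are across; that first reaches 9 at t = 4, so at least 7 crossings are needed.
The plan below uses exactly 7 crossings, so it is optimal:
1. 3 raiders → the upper station.  (the lower station: 5S 1R; the upper station: 0S 3R)
2. 1 raider ← the lower station.  (the lower station: 5S 2R; the upper station: 0S 2R)
3. 3 settlers → the upper station.  (the lower station: 2S 2R; the upper station: 3S 2R)
4. 1 settler ← the lower station.  (the lower station: 3S 2R; the upper station: 2S 2R)
5. 2 settlers and 1 raider → the upper station.  (the lower station: 1S 1R; the upper station: 4S 3R)
6. 1 settler ← the lower station.  (the lower station: 2S 1R; the upper station: 3S 3R)
7. 2 settlers and 1 raider → the upper station.  (the lower station: 0S 0R; the upper station: 5S 4R)

7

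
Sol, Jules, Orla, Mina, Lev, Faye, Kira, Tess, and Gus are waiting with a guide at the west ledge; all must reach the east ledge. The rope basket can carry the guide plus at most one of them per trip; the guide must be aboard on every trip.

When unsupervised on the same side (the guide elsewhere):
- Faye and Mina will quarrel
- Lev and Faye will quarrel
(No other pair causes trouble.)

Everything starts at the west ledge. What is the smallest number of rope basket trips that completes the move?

Counting alone: the guide can take at most 1 across per trip to the east ledge, so moving all 9 needs at least 9 loaded trips out, with a return between consecutive ones — at least 17 crossings.
The safety rule pushes this higher. Following every safe sequence of crossings, the most of the 9 that can be at the east ledge as the rope basket arrives there on crossing 17 is 8 — never all 9.
So no plan with fewer than 19 crossings exists, and this one achieves 19:
1. Guide goes to the east ledge with Faye.
2. Guide goes back to the west ledge alone.
3. Guide goes to the east ledge with Sol.
4. Guide goes back to the west ledge alone.
5. Guide goes to the east ledge with Jules.
6. Guide goes back to the west ledge alone.
7. Guide goes to the east ledge with Orla.
8. Guide goes back to the west ledge alone.
9. Guide goes to the east ledge with Mina.
10. Guide goes back to the west ledge with Faye.
11. Guide goes to the east ledge with Lev.
12. Guide goes back to the west ledge alone.
13. Guide goes to the east ledge with Kira.
14. Guide goes back to the west ledge alone.
15. Guide goes to the east ledge with Tess.
16. Guide goes back to the west ledge alone.
17. Guide goes to the east ledge with Gus.
18. Guide goes back to the west ledge alone.
19. Guide goes to the east ledge with Faye.

19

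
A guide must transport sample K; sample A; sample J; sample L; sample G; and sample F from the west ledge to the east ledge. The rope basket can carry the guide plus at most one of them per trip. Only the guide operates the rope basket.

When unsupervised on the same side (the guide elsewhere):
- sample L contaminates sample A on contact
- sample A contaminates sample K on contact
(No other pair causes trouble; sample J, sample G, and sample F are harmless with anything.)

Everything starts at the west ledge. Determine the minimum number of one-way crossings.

13

Counting alone: the guide can take at most 1 across per trip to the east ledge, so moving all 6 needs at least 6 loaded trips out, with a return between consecutive ones — at least 11 crossings.
The safety rule pushes this higher. Following every safe sequence of crossings, the most of the 6 that can be at the east ledge as the rope basket arrives there on crossing 11 is 5 — never all 6.
So no plan with fewer than 13 crossings exists, and this one achieves 13:
1. Guide goes to the east ledge with sample A.  [the west ledge: sample F, sample G, sample J, sample K, sample L | the east ledge: sample A]
2. Guide goes back to the west ledge alone.  [the west ledge: sample F, sample G, sample J, sample K, sample L | the east ledge: sample A]
3. Guide goes to the east ledge with sample K.  [the west ledge: sample F, sample G, sample J, sample L | the east ledge: sample A, sample K]
4. Guide goes back to the west ledge with sample A.  [the west ledge: sample A, sample F, sample G, sample J, sample L | the east ledge: sample K]
5. Guide goes to the east ledge with sample L.  [the west ledge: sample A, sample F, sample G, sample J | the east ledge: sample K, sample L]
6. Guide goes back to the west ledge alone.  [the west ledge: sample A, sample F, sample G, sample J | the east ledge: sample K, sample L]
7. Guide goes to the east ledge with sample J.  [the west ledge: sample A, sample F, sample G | the east ledge: sample J, sample K, sample L]
8. Guide goes back to the west ledge alone.  [the west ledge: sample A, sample F, sample G | the east ledge: sample J, sample K, sample L]
9. Guide goes to the east ledge with sample G.  [the west ledge: sample A, sample F | the east ledge: sample G, sample J, sample K, sample L]
10. Guide goes back to the west ledge alone.  [the west ledge: sample A, sample F | the east ledge: sample G, sample J, sample K, sample L]
11. Guide goes to the east ledge with sample F.  [the west ledge: sample A | the east ledge: sample F, sample G, sample J, sample K, sample L]
12. Guide goes back to the west ledge alone.  [the west ledge: sample A | the east ledge: sample F, sample G, sample J, sample K, sample L]
13. Guide goes to the east ledge with sample A.  [the west ledge: — | the east ledge: sample A, sample F, sample G, sample J, sample K, sample L]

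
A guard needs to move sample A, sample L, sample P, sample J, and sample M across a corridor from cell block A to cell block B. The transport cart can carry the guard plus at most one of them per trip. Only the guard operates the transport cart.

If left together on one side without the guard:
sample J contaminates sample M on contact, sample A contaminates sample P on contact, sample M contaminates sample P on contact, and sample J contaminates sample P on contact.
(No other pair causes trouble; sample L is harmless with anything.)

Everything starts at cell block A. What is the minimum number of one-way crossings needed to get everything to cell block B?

impossible

Whatever the first load, the items left behind include a forbidden pair without the guard. No opening move is safe, so no plan exists.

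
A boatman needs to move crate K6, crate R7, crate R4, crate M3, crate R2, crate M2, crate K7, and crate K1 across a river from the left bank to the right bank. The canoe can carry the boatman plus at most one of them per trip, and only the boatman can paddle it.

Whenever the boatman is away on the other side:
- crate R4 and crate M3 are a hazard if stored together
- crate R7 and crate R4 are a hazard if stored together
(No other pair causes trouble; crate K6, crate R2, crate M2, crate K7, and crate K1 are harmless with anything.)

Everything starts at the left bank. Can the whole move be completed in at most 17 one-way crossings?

Yes

Yes — this plan uses 17 crossings (≤ 17):
1. Boatman goes to the right bank with crate R4.
2. Boatman goes back to the left bank alone.
3. Boatman goes to the right bank with crate K6.
4. Boatman goes back to the left bank alone.
5. Boatman goes to the right bank with crate R7.
6. Boatman goes back to the left bank with crate R4.
7. Boatman goes to the right bank with crate M3.
8. Boatman goes back to the left bank alone.
9. Boatman goes to the right bank with crate R2.
10. Boatman goes back to the left bank alone.
11. Boatman goes to the right bank with crate M2.
12. Boatman goes back to the left bank alone.
13. Boatman goes to the right bank with crate K7.
14. Boatman goes back to the left bank alone.
15. Boatman goes to the right bank with crate K1.
16. Boatman goes back to the left bank alone.
17. Boatman goes to the right bank with crate R4.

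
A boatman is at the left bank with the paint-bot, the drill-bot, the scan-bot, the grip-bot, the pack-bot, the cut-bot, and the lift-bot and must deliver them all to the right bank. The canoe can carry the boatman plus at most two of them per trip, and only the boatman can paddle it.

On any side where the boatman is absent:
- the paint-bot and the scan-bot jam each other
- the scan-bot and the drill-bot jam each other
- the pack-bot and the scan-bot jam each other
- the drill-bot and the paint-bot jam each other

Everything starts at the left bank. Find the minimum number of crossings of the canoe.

11

Counting alone: the boatman can take at most 2 across per trip to the right bank, so moving all 7 needs at least 4 loaded trips out, with a return between consecutive ones — at least 7 crossings.
The safety rule pushes this higher. Following every safe sequence of crossings, the most of the 7 that can be at the right bank as the canoe arrives there on crossings 7, 9 is 5, 6 respectively — never all 7.
So no plan with fewer than 11 crossings exists, and this one achieves 11:
1. Boatman goes to the right bank with the paint-bot and the scan-bot.  [the left bank: the cut-bot, the drill-bot, the grip-bot, the lift-bot, the pack-bot | the right bank: the paint-bot, the scan-bot]
2. Boatman goes back to the left bank with the paint-bot.  [the left bank: the cut-bot, the drill-bot, the grip-bot, the lift-bot, the pack-bot, the paint-bot | the right bank: the scan-bot]
3. Boatman goes to the right bank with the grip-bot and the paint-bot.  [the left bank: the cut-bot, the drill-bot, the lift-bot, the pack-bot | the right bank: the grip-bot, the paint-bot, the scan-bot]
4. Boatman goes back to the left bank with the paint-bot.  [the left bank: the cut-bot, the drill-bot, the lift-bot, the pack-bot, the paint-bot | the right bank: the grip-bot, the scan-bot]
5. Boatman goes to the right bank with the pack-bot and the paint-bot.  [the left bank: the cut-bot, the drill-bot, the lift-bot | the right bank: the grip-bot, the pack-bot, the paint-bot, the scan-bot]
6. Boatman goes back to the left bank with the scan-bot.  [the left bank: the cut-bot, the drill-bot, the lift-bot, the scan-bot | the right bank: the grip-bot, the pack-bot, the paint-bot]
7. Boatman goes to the right bank with the cut-bot and the drill-bot.  [the left bank: the lift-bot, the scan-bot | the right bank: the cut-bot, the drill-bot, the grip-bot, the pack-bot, the paint-bot]
8. Boatman goes back to the left bank with the paint-bot.  [the left bank: the lift-bot, the paint-bot, the scan-bot | the right bank: the cut-bot, the drill-bot, the grip-bot, the pack-bot]
9. Boatman goes to the right bank with the lift-bot and the paint-bot.  [the left bank: the scan-bot | the right bank: the cut-bot, the drill-bot, the grip-bot, the lift-bot, the pack-bot, the paint-bot]
10. Boatman goes back to the left bank with the paint-bot.  [the left bank: the paint-bot, the scan-bot | the right bank: the cut-bot, the drill-bot, the grip-bot, the lift-bot, the pack-bot]
11. Boatman goes to the right bank with the paint-bot and the scan-bot.  [the left bank: — | the right bank: the cut-bot, the drill-bot, the grip-bot, the lift-bot, the pack-bot, the paint-bot, the scan-bot]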